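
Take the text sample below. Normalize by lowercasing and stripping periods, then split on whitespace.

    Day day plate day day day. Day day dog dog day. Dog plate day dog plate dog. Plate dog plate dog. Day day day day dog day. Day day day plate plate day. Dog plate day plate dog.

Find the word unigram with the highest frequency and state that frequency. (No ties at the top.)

"day", 19 times

Unigram frequencies (highest first):
  day: 19
  dog: 10
  plate: 9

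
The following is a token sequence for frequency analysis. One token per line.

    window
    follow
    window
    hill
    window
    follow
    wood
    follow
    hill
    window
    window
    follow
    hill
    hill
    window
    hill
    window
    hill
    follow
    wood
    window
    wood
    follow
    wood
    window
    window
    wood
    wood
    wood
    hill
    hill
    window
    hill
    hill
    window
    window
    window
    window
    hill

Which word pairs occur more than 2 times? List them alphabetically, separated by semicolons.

Bigram counts meeting the condition (more than 2 times):
  follow wood: 3
  hill hill: 3
  hill window: 6
  window follow: 3
  window hill: 5
  window window: 5

follow wood; hill hill; hill window; window follow; window hill; window window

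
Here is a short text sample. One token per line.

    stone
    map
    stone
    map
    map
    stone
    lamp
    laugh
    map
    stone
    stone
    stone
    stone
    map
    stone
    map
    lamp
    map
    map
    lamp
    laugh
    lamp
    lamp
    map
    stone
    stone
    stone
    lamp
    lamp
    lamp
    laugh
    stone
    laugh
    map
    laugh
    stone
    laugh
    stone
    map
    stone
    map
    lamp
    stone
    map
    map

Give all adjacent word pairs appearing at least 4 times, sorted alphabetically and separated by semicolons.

Bigram counts meeting the condition (at least 4 times):
  map stone: 6
  stone map: 7
  stone stone: 5

map stone; stone map; stone stone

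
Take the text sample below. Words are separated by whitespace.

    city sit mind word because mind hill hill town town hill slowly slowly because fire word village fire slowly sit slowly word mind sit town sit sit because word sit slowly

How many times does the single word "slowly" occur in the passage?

Scanning the 31 tokens for "slowly":
  position 12: slowly
  position 13: slowly
  position 19: slowly
  position 21: slowly
  position 31: slowly

5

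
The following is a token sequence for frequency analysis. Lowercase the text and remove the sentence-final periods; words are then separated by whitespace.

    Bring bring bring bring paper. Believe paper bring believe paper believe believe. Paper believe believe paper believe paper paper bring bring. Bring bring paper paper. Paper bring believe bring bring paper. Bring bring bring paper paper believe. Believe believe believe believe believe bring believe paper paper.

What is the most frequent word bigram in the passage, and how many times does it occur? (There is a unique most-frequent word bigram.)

"bring bring", 9 times

Bigram frequencies (highest first):
  bring bring: 9
  believe believe: 7
  believe paper: 6
  paper believe: 5
  paper paper: 5
  bring paper: 4
  … (3 more, each ≤ 4)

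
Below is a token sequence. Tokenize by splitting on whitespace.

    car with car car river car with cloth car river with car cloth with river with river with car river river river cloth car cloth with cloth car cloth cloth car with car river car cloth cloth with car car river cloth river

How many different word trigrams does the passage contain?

43 tokens → 41 trigram windows in total.
Repeated trigrams (each contributes count−1 duplicates):
  car car river: 2
  car cloth cloth: 2
  car cloth with: 2
  car river car: 2
  car with car: 2
  cloth car cloth: 2
  river with car: 2
  with car car: 2
  … (3 more repeated)
11 duplicate windows → 41 − 11 = 30 distinct.

30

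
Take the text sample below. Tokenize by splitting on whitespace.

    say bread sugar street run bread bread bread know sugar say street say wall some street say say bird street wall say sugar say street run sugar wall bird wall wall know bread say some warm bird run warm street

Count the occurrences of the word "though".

Scanning the 40 tokens for "though":
  (none found)

0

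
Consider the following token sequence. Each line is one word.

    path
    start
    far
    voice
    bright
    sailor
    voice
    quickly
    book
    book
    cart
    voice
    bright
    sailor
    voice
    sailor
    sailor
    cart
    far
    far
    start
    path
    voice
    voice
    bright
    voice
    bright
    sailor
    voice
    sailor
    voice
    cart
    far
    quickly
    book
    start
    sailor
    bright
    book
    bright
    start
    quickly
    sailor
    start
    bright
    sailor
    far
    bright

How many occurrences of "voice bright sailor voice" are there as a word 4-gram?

Scanning the 45 overlapping 4-gram windows for "voice bright sailor voice":
  position 4–7: voice bright sailor voice
  position 12–15: voice bright sailor voice
  position 26–29: voice bright sailor voice

3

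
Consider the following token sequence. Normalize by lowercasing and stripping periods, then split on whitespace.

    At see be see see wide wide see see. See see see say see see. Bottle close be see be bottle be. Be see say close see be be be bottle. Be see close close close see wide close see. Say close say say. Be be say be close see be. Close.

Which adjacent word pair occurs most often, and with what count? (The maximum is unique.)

Bigram frequencies (highest first):
  see see: 6
  see be: 4
  be see: 4
  be be: 4
  close see: 4
  see say: 3
  … (19 more, each ≤ 2)

"see see", 6 times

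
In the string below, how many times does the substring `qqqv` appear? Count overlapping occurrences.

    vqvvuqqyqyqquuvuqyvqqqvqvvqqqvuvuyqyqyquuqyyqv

Sliding a length-4 window over the 46 characters (43 positions):
  position 20–23: qqqv
  position 27–30: qqqv

2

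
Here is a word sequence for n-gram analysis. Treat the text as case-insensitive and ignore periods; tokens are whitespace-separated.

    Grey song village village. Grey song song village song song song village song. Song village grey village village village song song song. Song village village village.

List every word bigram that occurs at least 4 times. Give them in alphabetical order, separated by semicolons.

song song; song village; village village

Bigram counts meeting the condition (at least 4 times):
  song song: 7
  song village: 5
  village village: 5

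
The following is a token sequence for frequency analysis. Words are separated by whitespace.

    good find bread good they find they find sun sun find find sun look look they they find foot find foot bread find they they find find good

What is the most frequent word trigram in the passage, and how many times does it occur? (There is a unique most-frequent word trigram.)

"they they find", 2 times

Trigram frequencies (highest first):
  they they find: 2
  good find bread: 1
  find bread good: 1
  bread good they: 1
  good they find: 1
  they find they: 1
  … (19 more, each ≤ 1)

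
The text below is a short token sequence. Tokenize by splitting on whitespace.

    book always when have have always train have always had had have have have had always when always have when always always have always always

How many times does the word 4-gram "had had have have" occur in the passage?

Scanning the 22 overlapping 4-gram windows for "had had have have":
  position 10–13: had had have have

1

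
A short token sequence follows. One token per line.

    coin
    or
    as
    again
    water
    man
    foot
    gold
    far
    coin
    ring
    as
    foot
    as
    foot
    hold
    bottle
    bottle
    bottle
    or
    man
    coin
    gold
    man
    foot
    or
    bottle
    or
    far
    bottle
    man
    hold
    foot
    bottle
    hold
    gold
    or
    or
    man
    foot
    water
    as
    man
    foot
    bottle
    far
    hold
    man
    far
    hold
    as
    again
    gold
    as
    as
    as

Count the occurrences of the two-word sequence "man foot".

Scanning the 55 overlapping bigram windows for "man foot":
  position 6–7: man foot
  position 24–25: man foot
  position 39–40: man foot
  position 43–44: man foot

4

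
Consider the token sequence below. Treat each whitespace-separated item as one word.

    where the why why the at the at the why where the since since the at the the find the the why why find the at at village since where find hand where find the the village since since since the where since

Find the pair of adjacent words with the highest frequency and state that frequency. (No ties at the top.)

"the at", 4 times

Bigram frequencies (highest first):
  the at: 4
  the why: 3
  at the: 3
  since since: 3
  the the: 3
  find the: 3
  … (18 more, each ≤ 2)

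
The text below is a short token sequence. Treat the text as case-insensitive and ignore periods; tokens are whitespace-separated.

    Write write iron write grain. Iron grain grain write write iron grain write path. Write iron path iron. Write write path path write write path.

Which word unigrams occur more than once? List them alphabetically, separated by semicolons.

grain; iron; path; write

Unigram counts meeting the condition (more than once):
  grain: 4
  iron: 5
  path: 5
  write: 11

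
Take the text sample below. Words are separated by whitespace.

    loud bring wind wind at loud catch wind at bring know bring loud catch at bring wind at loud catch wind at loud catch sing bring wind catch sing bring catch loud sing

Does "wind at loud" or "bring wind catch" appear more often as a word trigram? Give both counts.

"wind at loud" (3 vs 1)

"wind at loud": 3 occurrences
"bring wind catch": 1 occurrence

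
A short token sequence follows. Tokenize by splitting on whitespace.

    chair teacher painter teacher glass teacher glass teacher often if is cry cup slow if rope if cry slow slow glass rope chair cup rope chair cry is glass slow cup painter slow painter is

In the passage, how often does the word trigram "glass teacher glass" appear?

Scanning the 33 overlapping trigram windows for "glass teacher glass":
  position 5–7: glass teacher glass

1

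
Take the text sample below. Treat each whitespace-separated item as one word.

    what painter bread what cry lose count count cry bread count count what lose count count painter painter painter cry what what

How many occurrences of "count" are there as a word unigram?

Scanning the 22 tokens for "count":
  position 7: count
  position 8: count
  position 11: count
  position 12: count
  position 15: count
  position 16: count

6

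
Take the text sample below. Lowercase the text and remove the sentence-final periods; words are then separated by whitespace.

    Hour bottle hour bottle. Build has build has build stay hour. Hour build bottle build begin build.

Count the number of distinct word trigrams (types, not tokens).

14

17 tokens → 15 trigram windows in total.
Repeated trigrams (each contributes count−1 duplicates):
  build has build: 2
1 duplicate windows → 15 − 1 = 14 distinct.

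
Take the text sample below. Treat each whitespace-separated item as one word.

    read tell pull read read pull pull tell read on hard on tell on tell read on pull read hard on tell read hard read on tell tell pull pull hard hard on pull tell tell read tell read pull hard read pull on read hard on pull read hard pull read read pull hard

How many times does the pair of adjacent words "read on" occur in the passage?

3

Scanning the 54 overlapping bigram windows for "read on":
  position 9–10: read on
  position 16–17: read on
  position 25–26: read on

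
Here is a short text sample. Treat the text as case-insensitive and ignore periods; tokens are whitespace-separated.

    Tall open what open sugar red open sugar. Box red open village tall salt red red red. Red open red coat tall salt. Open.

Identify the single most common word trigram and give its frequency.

Trigram frequencies (highest first):
  red red red: 2
  tall open what: 1
  open what open: 1
  what open sugar: 1
  open sugar red: 1
  sugar red open: 1
  … (15 more, each ≤ 1)

"red red red", 2 times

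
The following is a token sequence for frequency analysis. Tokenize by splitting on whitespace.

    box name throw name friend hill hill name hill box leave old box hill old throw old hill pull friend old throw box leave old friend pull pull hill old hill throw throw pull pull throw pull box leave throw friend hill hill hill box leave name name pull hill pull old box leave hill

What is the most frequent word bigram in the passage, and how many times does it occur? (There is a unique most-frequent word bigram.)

"box leave", 5 times

Bigram frequencies (highest first):
  box leave: 5
  hill hill: 3
  friend hill: 2
  hill box: 2
  leave old: 2
  old box: 2
  … (31 more, each ≤ 2)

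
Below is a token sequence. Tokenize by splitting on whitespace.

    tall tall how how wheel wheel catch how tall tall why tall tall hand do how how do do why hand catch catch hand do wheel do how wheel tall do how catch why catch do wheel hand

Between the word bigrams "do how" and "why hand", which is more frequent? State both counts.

"do how": 3 occurrences
"why hand": 1 occurrence

"do how" (3 vs 1)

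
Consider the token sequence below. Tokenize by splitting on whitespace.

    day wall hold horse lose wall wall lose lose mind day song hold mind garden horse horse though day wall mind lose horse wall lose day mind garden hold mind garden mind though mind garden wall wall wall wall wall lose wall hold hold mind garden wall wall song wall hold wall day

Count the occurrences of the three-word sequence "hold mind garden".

Scanning the 51 overlapping trigram windows for "hold mind garden":
  position 13–15: hold mind garden
  position 29–31: hold mind garden
  position 44–46: hold mind garden

3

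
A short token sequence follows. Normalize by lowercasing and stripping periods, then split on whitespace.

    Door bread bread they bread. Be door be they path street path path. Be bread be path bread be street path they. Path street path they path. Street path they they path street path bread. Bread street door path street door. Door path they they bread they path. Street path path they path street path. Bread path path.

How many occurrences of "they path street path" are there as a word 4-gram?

Scanning the 55 overlapping 4-gram windows for "they path street path":
  position 9–12: they path street path
  position 22–25: they path street path
  position 26–29: they path street path
  position 31–34: they path street path
  position 47–50: they path street path
  position 52–55: they path street path

6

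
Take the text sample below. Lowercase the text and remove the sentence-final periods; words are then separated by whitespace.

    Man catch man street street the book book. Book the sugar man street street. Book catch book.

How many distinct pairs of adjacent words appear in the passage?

13

17 tokens → 16 bigram windows in total.
Repeated bigrams (each contributes count−1 duplicates):
  book book: 2
  man street: 2
  street street: 2
3 duplicate windows → 16 − 3 = 13 distinct.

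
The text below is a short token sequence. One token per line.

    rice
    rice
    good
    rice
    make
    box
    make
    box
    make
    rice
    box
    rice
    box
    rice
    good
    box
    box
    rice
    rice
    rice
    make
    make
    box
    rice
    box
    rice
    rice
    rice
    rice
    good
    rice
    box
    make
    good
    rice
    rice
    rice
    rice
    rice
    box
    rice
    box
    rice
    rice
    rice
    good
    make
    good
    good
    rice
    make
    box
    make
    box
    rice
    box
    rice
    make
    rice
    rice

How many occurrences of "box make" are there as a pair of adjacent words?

4

Scanning the 59 overlapping bigram windows for "box make":
  position 6–7: box make
  position 8–9: box make
  position 32–33: box make
  position 52–53: box make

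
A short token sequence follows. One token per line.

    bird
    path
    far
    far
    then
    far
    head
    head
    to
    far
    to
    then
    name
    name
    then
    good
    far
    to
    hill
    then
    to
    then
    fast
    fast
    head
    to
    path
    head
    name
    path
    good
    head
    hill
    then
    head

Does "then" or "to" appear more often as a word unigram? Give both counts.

"then" (6 vs 5)

"then": 6 occurrences
"to": 5 occurrences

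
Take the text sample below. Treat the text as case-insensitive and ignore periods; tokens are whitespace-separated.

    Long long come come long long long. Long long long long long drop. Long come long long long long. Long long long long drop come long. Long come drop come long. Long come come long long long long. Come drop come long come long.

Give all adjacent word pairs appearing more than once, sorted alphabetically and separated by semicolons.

come come; come drop; come long; drop come; long come; long drop; long long

Bigram counts meeting the condition (more than once):
  come come: 2
  come drop: 2
  come long: 7
  drop come: 3
  long come: 6
  long drop: 2
  long long: 20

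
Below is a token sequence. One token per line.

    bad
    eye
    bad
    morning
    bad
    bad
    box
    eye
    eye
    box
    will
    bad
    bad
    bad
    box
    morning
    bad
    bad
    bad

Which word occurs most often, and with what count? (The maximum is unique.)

"bad", 10 times

Unigram frequencies (highest first):
  bad: 10
  eye: 3
  box: 3
  morning: 2
  will: 1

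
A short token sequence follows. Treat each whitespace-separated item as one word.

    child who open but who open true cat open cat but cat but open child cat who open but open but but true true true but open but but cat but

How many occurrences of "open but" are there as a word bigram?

Scanning the 30 overlapping bigram windows for "open but":
  position 3–4: open but
  position 18–19: open but
  position 20–21: open but
  position 27–28: open but

4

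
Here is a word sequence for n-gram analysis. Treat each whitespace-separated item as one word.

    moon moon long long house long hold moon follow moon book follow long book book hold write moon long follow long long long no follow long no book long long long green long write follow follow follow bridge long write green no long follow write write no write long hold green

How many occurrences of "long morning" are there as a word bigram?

Scanning the 50 overlapping bigram windows for "long morning":
  (none found)

0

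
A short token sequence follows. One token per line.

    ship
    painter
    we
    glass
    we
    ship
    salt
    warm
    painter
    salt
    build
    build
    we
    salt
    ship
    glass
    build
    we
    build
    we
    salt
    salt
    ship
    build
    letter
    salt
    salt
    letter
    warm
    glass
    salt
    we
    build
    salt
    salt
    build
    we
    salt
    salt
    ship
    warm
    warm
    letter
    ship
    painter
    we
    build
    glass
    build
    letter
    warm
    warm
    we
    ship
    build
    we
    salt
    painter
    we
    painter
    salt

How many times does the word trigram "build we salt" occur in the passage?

Scanning the 59 overlapping trigram windows for "build we salt":
  position 12–14: build we salt
  position 19–21: build we salt
  position 36–38: build we salt
  position 55–57: build we salt

4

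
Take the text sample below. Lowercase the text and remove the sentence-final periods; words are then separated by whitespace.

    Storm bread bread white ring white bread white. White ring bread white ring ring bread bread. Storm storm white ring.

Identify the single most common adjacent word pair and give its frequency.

"white ring", 4 times

Bigram frequencies (highest first):
  white ring: 4
  bread white: 3
  bread bread: 2
  ring bread: 2
  storm bread: 1
  ring white: 1
  … (6 more, each ≤ 1)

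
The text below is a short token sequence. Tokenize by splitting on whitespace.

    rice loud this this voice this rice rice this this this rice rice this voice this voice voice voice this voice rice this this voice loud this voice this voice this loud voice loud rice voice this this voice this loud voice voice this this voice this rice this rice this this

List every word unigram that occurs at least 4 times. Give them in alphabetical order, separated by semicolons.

loud; rice; this; voice

Unigram counts meeting the condition (at least 4 times):
  loud: 5
  rice: 9
  this: 23
  voice: 15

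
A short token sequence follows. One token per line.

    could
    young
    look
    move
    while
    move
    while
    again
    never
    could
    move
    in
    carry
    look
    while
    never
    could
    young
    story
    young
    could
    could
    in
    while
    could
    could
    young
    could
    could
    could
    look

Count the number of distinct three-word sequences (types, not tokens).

28

31 tokens → 29 trigram windows in total.
Repeated trigrams (each contributes count−1 duplicates):
  young could could: 2
1 duplicate windows → 29 − 1 = 28 distinct.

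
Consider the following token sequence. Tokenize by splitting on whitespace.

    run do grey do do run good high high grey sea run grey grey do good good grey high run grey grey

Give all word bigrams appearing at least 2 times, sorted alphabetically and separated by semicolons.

Bigram counts meeting the condition (at least 2 times):
  grey do: 2
  grey grey: 2
  run grey: 2

grey do; grey grey; run grey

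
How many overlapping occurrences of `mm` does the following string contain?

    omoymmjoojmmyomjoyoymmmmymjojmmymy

Sliding a length-2 window over the 34 characters (33 positions):
  position 5–6: mm
  position 11–12: mm
  position 21–22: mm
  position 22–23: mm
  position 23–24: mm
  position 30–31: mm

6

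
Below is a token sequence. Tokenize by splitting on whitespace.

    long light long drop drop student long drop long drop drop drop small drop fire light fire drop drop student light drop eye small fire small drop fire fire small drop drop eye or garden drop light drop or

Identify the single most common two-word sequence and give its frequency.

"drop drop", 5 times

Bigram frequencies (highest first):
  drop drop: 5
  long drop: 3
  small drop: 3
  drop student: 2
  drop fire: 2
  light drop: 2
  … (19 more, each ≤ 2)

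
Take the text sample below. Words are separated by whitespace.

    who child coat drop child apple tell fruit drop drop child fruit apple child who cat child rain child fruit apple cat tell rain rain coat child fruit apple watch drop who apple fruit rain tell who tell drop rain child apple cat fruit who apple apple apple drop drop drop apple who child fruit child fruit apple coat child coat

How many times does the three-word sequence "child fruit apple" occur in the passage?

4

Scanning the 59 overlapping trigram windows for "child fruit apple":
  position 11–13: child fruit apple
  position 19–21: child fruit apple
  position 27–29: child fruit apple
  position 56–58: child fruit apple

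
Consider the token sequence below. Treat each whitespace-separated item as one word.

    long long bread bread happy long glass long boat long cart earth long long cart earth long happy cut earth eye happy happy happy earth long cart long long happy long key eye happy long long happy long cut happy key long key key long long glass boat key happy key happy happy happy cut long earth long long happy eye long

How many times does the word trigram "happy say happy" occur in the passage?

Scanning the 60 overlapping trigram windows for "happy say happy":
  (none found)

0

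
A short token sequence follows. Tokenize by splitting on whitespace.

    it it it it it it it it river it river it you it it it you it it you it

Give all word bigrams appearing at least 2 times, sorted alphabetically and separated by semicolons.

Bigram counts meeting the condition (at least 2 times):
  it it: 10
  it river: 2
  it you: 3
  river it: 2
  you it: 3

it it; it river; it you; river it; you it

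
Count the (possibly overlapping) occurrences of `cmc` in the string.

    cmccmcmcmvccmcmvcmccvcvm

5

Sliding a length-3 window over the 24 characters (22 positions):
  position 1–3: cmc
  position 4–6: cmc
  position 6–8: cmc
  position 12–14: cmc
  position 17–19: cmc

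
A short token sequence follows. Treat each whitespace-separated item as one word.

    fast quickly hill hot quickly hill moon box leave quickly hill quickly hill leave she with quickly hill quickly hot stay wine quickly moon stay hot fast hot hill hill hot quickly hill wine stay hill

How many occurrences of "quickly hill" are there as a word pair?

Scanning the 35 overlapping bigram windows for "quickly hill":
  position 2–3: quickly hill
  position 5–6: quickly hill
  position 10–11: quickly hill
  position 12–13: quickly hill
  position 17–18: quickly hill
  position 32–33: quickly hill

6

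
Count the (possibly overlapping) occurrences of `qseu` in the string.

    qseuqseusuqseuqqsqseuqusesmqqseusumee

5

Sliding a length-4 window over the 37 characters (34 positions):
  position 1–4: qseu
  position 5–8: qseu
  position 11–14: qseu
  position 18–21: qseu
  position 29–32: qseu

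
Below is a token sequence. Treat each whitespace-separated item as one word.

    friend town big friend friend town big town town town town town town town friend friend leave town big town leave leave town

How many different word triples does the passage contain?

15

23 tokens → 21 trigram windows in total.
Repeated trigrams (each contributes count−1 duplicates):
  town town town: 5
  friend town big: 2
  town big town: 2
6 duplicate windows → 21 − 6 = 15 distinct.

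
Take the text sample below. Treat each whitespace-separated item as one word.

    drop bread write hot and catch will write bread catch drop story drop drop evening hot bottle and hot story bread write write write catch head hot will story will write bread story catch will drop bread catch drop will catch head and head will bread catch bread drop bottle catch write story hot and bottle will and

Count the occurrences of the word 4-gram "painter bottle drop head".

0

Scanning the 55 overlapping 4-gram windows for "painter bottle drop head":
  (none found)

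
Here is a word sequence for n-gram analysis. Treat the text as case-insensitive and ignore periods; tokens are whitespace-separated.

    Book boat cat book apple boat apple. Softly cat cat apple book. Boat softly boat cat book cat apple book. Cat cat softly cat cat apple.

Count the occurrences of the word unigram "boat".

4

Scanning the 26 tokens for "boat":
  position 2: boat
  position 6: boat
  position 13: boat
  position 15: boat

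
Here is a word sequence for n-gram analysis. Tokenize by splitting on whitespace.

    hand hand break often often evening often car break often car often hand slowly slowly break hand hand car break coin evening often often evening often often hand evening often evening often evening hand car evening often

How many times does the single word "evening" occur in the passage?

7

Scanning the 37 tokens for "evening":
  position 6: evening
  position 22: evening
  position 25: evening
  position 29: evening
  position 31: evening
  position 33: evening
  position 36: evening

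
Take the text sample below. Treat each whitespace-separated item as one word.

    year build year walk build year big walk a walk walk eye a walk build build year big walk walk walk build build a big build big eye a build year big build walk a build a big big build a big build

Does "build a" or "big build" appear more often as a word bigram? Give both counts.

"big build" (4 vs 3)

"build a": 3 occurrences
"big build": 4 occurrences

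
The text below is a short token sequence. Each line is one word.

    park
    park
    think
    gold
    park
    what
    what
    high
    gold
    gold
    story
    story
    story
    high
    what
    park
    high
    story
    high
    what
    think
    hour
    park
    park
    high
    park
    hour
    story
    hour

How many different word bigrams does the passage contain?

23

29 tokens → 28 bigram windows in total.
Repeated bigrams (each contributes count−1 duplicates):
  high what: 2
  park high: 2
  park park: 2
  story high: 2
  story story: 2
5 duplicate windows → 28 − 5 = 23 distinct.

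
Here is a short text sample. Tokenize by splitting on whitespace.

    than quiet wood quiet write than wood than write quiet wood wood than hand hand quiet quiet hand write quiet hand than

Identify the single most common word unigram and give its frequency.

"quiet", 6 times

Unigram frequencies (highest first):
  quiet: 6
  than: 5
  wood: 4
  hand: 4
  write: 3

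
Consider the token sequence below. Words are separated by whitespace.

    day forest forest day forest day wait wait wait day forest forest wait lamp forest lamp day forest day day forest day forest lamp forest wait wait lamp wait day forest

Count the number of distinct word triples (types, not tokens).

24

31 tokens → 29 trigram windows in total.
Repeated trigrams (each contributes count−1 duplicates):
  day forest day: 3
  day forest forest: 2
  forest day forest: 2
  wait day forest: 2
5 duplicate windows → 29 − 5 = 24 distinct.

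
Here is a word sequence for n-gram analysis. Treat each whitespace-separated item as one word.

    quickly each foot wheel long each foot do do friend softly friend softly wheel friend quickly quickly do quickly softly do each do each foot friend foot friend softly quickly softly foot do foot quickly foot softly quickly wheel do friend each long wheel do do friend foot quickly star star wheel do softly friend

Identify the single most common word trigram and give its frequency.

"do do friend", 2 times

Trigram frequencies (highest first):
  do do friend: 2
  quickly each foot: 1
  each foot wheel: 1
  foot wheel long: 1
  wheel long each: 1
  long each foot: 1
  … (46 more, each ≤ 1)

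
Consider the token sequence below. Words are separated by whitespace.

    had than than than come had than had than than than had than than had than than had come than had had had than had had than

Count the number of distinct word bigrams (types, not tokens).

27 tokens → 26 bigram windows in total.
Repeated bigrams (each contributes count−1 duplicates):
  had than: 7
  than had: 6
  than than: 6
  had had: 3
18 duplicate windows → 26 − 18 = 8 distinct.

8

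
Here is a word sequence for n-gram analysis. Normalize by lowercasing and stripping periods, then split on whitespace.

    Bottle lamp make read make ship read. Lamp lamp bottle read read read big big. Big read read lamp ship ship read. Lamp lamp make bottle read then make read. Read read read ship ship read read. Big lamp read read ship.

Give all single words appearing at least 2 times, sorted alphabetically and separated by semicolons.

Unigram counts meeting the condition (at least 2 times):
  big: 4
  bottle: 3
  lamp: 7
  make: 4
  read: 17
  ship: 6

big; bottle; lamp; make; read; ship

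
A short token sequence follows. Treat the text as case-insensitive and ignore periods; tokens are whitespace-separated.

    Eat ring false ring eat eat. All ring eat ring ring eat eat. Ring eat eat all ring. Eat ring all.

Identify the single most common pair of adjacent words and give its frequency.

Bigram frequencies (highest first):
  ring eat: 5
  eat ring: 4
  eat eat: 3
  eat all: 2
  all ring: 2
  ring false: 1
  … (3 more, each ≤ 1)

"ring eat", 5 times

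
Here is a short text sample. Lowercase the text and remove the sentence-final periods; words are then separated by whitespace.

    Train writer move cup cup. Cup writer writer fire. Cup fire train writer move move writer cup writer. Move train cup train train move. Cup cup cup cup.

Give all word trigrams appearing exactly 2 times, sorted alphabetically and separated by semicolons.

move cup cup; train writer move

Trigram counts meeting the condition (exactly 2 times):
  move cup cup: 2
  train writer move: 2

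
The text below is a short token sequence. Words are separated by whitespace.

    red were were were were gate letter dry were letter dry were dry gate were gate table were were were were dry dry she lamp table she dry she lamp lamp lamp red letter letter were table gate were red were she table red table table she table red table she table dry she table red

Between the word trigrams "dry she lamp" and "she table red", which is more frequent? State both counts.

"dry she lamp": 2 occurrences
"she table red": 3 occurrences

"she table red" (3 vs 2)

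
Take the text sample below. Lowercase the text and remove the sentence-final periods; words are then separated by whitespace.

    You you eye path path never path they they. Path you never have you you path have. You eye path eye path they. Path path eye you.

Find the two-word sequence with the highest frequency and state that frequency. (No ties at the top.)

Bigram frequencies (highest first):
  eye path: 3
  you you: 2
  you eye: 2
  path path: 2
  path they: 2
  they path: 2
  … (11 more, each ≤ 2)

"eye path", 3 times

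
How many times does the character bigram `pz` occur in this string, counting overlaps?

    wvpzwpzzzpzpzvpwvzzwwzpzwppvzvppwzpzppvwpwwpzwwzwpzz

8

Sliding a length-2 window over the 52 characters (51 positions):
  position 3–4: pz
  position 6–7: pz
  position 10–11: pz
  position 12–13: pz
  position 23–24: pz
  position 35–36: pz
  position 44–45: pz
  position 50–51: pz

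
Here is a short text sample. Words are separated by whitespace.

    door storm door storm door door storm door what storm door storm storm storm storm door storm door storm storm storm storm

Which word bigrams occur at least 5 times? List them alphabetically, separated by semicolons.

Bigram counts meeting the condition (at least 5 times):
  door storm: 6
  storm door: 6
  storm storm: 6

door storm; storm door; storm storm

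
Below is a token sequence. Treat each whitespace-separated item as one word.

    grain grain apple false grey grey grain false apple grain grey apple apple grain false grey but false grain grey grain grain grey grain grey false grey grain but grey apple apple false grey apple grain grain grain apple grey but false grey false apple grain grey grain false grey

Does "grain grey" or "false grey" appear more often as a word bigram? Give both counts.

"grain grey": 5 occurrences
"false grey": 6 occurrences

"false grey" (6 vs 5)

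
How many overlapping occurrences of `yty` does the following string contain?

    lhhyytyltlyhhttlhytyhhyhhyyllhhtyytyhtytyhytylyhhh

5

Sliding a length-3 window over the 50 characters (48 positions):
  position 5–7: yty
  position 18–20: yty
  position 34–36: yty
  position 39–41: yty
  position 43–45: yty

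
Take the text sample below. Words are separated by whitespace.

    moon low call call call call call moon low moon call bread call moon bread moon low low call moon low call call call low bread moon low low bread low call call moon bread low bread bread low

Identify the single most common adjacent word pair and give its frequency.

Bigram frequencies (highest first):
  call call: 7
  moon low: 5
  low call: 4
  call moon: 4
  low bread: 3
  bread low: 3
  … (9 more, each ≤ 2)

"call call", 7 times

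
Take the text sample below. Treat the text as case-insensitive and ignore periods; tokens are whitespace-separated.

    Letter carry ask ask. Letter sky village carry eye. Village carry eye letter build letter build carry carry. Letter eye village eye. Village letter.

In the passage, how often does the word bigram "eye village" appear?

3

Scanning the 23 overlapping bigram windows for "eye village":
  position 9–10: eye village
  position 20–21: eye village
  position 22–23: eye village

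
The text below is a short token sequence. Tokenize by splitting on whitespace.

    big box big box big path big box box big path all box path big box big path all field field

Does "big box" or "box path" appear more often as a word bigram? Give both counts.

"big box" (4 vs 1)

"big box": 4 occurrences
"box path": 1 occurrence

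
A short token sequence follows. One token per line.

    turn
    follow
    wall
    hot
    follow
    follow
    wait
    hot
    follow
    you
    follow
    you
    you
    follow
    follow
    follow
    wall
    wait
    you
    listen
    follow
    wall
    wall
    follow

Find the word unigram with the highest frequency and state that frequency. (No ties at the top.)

"follow", 10 times

Unigram frequencies (highest first):
  follow: 10
  wall: 4
  you: 4
  hot: 2
  wait: 2
  turn: 1
  … (1 more, each ≤ 1)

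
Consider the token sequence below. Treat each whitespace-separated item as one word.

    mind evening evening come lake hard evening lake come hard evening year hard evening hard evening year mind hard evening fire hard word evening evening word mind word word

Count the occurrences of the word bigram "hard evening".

Scanning the 28 overlapping bigram windows for "hard evening":
  position 6–7: hard evening
  position 10–11: hard evening
  position 13–14: hard evening
  position 15–16: hard evening
  position 19–20: hard evening

5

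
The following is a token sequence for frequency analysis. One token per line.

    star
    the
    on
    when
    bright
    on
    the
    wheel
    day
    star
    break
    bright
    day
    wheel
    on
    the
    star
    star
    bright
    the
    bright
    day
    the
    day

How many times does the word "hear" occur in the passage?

Scanning the 24 tokens for "hear":
  (none found)

0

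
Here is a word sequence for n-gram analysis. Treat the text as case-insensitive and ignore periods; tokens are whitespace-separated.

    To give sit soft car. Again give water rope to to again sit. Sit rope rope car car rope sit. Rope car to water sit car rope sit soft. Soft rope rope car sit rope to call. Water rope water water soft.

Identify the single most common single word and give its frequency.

"rope", 10 times

Unigram frequencies (highest first):
  rope: 10
  sit: 7
  car: 6
  to: 5
  water: 5
  soft: 4
  … (3 more, each ≤ 2)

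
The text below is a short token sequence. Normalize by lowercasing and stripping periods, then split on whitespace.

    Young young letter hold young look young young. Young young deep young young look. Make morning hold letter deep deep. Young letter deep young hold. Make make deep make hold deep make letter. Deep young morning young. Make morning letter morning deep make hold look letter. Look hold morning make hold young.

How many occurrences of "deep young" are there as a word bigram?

4

Scanning the 51 overlapping bigram windows for "deep young":
  position 11–12: deep young
  position 20–21: deep young
  position 23–24: deep young
  position 34–35: deep young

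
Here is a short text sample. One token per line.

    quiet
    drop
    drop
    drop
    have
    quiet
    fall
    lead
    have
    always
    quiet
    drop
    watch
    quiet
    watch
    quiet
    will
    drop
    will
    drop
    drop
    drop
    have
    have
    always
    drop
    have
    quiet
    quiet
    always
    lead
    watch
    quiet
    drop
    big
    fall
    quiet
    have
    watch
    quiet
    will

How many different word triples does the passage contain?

41 tokens → 39 trigram windows in total.
Repeated trigrams (each contributes count−1 duplicates):
  drop drop drop: 2
  drop drop have: 2
  drop have quiet: 2
  watch quiet will: 2
4 duplicate windows → 39 − 4 = 35 distinct.

35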